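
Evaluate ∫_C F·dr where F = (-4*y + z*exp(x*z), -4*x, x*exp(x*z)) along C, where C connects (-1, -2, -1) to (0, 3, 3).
9 - E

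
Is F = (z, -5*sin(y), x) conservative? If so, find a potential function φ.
Yes, F is conservative. φ = x*z + 5*cos(y)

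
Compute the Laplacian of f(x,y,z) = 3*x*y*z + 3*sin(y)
-3*sin(y)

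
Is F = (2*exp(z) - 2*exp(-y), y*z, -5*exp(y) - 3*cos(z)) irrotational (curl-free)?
No, ∇×F = (-y - 5*exp(y), 2*exp(z), -2*exp(-y))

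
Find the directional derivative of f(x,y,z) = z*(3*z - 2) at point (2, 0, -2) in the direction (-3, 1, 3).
-42*sqrt(19)/19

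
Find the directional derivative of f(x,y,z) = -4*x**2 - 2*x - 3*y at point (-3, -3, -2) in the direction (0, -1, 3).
3*sqrt(10)/10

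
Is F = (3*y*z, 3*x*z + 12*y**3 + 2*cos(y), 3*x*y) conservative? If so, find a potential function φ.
Yes, F is conservative. φ = 3*x*y*z + 3*y**4 + 2*sin(y)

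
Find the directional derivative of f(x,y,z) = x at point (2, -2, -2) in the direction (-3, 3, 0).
-sqrt(2)/2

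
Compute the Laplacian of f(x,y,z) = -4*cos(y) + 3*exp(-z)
4*cos(y) + 3*exp(-z)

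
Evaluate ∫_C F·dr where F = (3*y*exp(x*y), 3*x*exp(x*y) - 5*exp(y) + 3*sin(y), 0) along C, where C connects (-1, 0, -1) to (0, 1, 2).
-5*E - 3*cos(1) + 8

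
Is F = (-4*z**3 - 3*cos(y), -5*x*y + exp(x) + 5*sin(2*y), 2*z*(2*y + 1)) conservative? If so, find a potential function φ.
No, ∇×F = (4*z, -12*z**2, -5*y + exp(x) - 3*sin(y)) ≠ 0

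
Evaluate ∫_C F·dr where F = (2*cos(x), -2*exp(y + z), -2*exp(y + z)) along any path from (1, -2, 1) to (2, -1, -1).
-2*sin(1) - 2*exp(-2) + 2*exp(-1) + 2*sin(2)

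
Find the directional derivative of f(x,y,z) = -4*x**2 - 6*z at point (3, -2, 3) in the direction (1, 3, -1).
-18*sqrt(11)/11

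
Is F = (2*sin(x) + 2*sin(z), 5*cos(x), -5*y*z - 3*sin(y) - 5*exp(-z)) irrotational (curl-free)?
No, ∇×F = (-5*z - 3*cos(y), 2*cos(z), -5*sin(x))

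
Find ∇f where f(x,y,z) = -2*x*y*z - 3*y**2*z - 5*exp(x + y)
(-2*y*z - 5*exp(x + y), -2*x*z - 6*y*z - 5*exp(x + y), y*(-2*x - 3*y))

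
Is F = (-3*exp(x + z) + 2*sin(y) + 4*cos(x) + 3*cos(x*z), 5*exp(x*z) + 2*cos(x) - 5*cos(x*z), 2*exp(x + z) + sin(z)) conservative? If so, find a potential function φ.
No, ∇×F = (-5*x*(exp(x*z) + sin(x*z)), -3*x*sin(x*z) - 5*exp(x + z), 5*z*exp(x*z) + 5*z*sin(x*z) - 2*sin(x) - 2*cos(y)) ≠ 0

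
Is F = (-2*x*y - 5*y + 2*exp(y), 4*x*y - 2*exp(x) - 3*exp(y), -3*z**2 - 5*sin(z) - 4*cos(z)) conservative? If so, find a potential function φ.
No, ∇×F = (0, 0, 2*x + 4*y - 2*exp(x) - 2*exp(y) + 5) ≠ 0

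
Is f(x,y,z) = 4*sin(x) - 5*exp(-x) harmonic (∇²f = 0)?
No, ∇²f = -4*sin(x) - 5*exp(-x)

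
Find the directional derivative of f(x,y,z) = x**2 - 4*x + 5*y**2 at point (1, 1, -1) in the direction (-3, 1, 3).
16*sqrt(19)/19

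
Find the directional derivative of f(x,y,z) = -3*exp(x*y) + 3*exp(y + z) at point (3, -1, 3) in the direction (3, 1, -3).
-6*sqrt(19)*exp(2)/19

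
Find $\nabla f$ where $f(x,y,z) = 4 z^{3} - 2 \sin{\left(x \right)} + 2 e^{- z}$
(-2*cos(x), 0, 12*z**2 - 2*exp(-z))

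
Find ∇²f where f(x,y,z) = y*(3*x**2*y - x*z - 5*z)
6*x**2 + 6*y**2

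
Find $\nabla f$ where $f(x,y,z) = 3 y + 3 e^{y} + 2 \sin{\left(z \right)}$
(0, 3*exp(y) + 3, 2*cos(z))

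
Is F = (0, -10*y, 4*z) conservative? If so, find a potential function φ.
Yes, F is conservative. φ = -5*y**2 + 2*z**2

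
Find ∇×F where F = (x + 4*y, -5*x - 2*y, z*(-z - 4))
(0, 0, -9)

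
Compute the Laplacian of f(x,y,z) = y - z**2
-2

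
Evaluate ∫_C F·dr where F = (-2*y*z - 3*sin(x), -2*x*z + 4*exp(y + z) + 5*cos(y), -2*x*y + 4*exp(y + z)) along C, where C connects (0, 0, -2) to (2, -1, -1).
-7 - 5*sin(1) + 3*cos(2)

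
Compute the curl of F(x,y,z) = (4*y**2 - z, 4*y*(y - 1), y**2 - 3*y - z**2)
(2*y - 3, -1, -8*y)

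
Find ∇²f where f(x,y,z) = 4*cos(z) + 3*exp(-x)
-4*cos(z) + 3*exp(-x)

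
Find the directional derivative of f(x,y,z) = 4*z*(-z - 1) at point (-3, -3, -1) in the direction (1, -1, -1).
-4*sqrt(3)/3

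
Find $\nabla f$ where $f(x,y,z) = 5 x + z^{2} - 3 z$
(5, 0, 2*z - 3)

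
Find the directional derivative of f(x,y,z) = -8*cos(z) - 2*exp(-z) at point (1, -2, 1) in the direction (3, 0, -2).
-4*sqrt(13)*(1 + 4*E*sin(1))*exp(-1)/13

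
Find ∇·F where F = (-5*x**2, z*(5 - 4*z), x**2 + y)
-10*x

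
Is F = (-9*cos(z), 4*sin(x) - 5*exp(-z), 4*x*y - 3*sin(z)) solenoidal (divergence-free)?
No, ∇·F = -3*cos(z)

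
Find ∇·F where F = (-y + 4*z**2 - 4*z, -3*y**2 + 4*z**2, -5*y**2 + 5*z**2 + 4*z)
-6*y + 10*z + 4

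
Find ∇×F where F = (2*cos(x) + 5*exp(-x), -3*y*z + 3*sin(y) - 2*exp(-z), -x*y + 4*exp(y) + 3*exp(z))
(-x + 3*y + 4*exp(y) - 2*exp(-z), y, 0)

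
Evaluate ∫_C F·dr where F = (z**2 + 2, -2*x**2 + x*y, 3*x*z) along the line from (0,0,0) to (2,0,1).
20/3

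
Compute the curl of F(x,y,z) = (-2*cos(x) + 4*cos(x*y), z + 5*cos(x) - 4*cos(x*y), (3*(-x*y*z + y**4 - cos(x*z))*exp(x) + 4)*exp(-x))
(-3*x*z + 12*y**3 - 1, (3*z*(y - sin(x*z))*exp(x) + 4)*exp(-x), 4*x*sin(x*y) + 4*y*sin(x*y) - 5*sin(x))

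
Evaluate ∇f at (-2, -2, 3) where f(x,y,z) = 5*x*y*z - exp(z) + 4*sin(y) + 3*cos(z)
(-30, -30 + 4*cos(2), -exp(3) - 3*sin(3) + 20)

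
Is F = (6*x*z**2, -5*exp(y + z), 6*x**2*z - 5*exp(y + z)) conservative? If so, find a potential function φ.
Yes, F is conservative. φ = 3*x**2*z**2 - 5*exp(y + z)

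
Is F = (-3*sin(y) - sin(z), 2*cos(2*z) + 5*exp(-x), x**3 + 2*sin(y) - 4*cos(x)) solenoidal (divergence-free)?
Yes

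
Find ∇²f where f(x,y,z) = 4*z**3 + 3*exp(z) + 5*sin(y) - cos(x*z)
x**2*cos(x*z) + z**2*cos(x*z) + 24*z + 3*exp(z) - 5*sin(y)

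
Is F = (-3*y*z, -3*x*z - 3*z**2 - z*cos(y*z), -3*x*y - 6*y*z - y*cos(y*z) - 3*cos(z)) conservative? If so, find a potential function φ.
Yes, F is conservative. φ = -3*x*y*z - 3*y*z**2 - 3*sin(z) - sin(y*z)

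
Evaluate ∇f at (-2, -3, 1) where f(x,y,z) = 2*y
(0, 2, 0)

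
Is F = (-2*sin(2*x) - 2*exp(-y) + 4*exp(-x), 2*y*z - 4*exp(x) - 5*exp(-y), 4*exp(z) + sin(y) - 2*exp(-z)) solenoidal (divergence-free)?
No, ∇·F = 2*z + 4*exp(z) - 4*cos(2*x) + 2*exp(-z) + 5*exp(-y) - 4*exp(-x)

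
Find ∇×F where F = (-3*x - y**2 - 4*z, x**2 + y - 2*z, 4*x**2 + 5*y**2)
(10*y + 2, -8*x - 4, 2*x + 2*y)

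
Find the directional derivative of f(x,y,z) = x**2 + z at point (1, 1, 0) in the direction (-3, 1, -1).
-7*sqrt(11)/11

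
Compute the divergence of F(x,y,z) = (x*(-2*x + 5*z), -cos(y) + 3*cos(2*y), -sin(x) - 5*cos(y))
-4*x + 5*z + sin(y) - 6*sin(2*y)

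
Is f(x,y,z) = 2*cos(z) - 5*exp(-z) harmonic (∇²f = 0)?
No, ∇²f = -2*cos(z) - 5*exp(-z)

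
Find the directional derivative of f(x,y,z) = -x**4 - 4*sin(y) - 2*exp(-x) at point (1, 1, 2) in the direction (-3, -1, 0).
sqrt(10)*(-3 + 2*E*cos(1) + 6*E)*exp(-1)/5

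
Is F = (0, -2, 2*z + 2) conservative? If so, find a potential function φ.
Yes, F is conservative. φ = -2*y + z**2 + 2*z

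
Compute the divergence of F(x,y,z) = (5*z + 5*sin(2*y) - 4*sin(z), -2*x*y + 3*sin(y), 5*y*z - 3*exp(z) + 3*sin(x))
-2*x + 5*y - 3*exp(z) + 3*cos(y)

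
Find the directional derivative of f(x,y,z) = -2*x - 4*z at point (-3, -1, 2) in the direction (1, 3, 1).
-6*sqrt(11)/11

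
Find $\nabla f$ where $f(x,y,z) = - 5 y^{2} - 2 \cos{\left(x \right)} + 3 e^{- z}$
(2*sin(x), -10*y, -3*exp(-z))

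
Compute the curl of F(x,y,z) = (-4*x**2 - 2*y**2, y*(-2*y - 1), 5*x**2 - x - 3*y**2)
(-6*y, 1 - 10*x, 4*y)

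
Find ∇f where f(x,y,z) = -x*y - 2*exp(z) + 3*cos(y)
(-y, -x - 3*sin(y), -2*exp(z))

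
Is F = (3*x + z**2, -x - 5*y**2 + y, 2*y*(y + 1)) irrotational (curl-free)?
No, ∇×F = (4*y + 2, 2*z, -1)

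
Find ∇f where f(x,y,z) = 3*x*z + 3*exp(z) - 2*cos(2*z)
(3*z, 0, 3*x + 3*exp(z) + 4*sin(2*z))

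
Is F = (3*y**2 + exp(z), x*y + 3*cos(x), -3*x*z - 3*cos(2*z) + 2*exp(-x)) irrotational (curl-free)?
No, ∇×F = (0, 3*z + exp(z) + 2*exp(-x), -5*y - 3*sin(x))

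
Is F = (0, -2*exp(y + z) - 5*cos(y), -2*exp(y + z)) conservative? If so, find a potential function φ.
Yes, F is conservative. φ = -2*exp(y + z) - 5*sin(y)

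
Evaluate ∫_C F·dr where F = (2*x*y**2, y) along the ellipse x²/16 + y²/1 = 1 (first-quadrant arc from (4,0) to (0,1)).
-15/2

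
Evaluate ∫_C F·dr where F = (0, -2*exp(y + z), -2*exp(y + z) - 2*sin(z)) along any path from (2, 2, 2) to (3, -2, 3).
-2*E + 2*cos(3) - 2*cos(2) + 2*exp(4)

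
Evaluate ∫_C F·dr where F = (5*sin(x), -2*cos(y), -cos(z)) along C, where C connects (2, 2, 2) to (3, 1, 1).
-3*sin(1) + 5*cos(2) + 3*sin(2) - 5*cos(3)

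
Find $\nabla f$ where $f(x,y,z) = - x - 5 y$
(-1, -5, 0)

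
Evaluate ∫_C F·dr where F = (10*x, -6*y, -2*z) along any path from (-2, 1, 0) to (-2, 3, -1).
-25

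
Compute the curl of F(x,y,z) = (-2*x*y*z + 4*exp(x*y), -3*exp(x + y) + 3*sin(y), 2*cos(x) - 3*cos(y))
(3*sin(y), -2*x*y + 2*sin(x), 2*x*z - 4*x*exp(x*y) - 3*exp(x + y))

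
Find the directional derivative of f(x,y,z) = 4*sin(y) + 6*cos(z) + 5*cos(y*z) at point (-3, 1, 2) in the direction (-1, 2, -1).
sqrt(6)*(-9*sin(2) + 8*cos(1))/6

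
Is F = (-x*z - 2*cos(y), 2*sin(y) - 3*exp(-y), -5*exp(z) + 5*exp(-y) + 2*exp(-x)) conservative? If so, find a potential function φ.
No, ∇×F = (-5*exp(-y), -x + 2*exp(-x), -2*sin(y)) ≠ 0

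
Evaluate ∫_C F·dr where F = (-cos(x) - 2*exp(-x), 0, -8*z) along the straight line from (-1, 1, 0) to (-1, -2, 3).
-36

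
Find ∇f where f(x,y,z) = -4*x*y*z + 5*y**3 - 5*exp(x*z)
(z*(-4*y - 5*exp(x*z)), -4*x*z + 15*y**2, x*(-4*y - 5*exp(x*z)))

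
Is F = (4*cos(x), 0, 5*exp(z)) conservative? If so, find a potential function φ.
Yes, F is conservative. φ = 5*exp(z) + 4*sin(x)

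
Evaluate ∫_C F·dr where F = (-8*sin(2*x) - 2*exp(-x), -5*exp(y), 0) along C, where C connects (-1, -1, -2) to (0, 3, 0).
-5*exp(3) - 2*E - 4*cos(2) + 5*exp(-1) + 6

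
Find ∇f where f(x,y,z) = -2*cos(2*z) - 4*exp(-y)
(0, 4*exp(-y), 4*sin(2*z))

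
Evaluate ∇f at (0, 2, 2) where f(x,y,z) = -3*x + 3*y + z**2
(-3, 3, 4)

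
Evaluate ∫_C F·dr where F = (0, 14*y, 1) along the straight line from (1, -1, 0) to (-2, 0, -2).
-9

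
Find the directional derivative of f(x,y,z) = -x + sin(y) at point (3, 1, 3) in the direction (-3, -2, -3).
sqrt(22)*(3 - 2*cos(1))/22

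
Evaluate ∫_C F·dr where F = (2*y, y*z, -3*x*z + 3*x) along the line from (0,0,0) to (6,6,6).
-54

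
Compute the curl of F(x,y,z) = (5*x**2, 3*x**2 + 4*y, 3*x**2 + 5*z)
(0, -6*x, 6*x)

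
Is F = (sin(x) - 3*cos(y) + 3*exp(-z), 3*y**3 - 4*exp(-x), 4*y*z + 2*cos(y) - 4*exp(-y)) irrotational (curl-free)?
No, ∇×F = (4*z - 2*sin(y) + 4*exp(-y), -3*exp(-z), -3*sin(y) + 4*exp(-x))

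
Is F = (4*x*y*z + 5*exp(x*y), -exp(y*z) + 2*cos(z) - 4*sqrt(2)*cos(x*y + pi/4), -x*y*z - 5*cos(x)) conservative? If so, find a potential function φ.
No, ∇×F = (-x*z + y*exp(y*z) + 2*sin(z), 4*x*y + y*z - 5*sin(x), -4*x*z - 5*x*exp(x*y) + 4*sqrt(2)*y*sin(x*y + pi/4)) ≠ 0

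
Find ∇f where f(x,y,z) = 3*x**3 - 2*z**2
(9*x**2, 0, -4*z)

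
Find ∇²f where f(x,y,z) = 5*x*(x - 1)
10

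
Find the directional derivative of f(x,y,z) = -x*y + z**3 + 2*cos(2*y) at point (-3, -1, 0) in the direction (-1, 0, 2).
-sqrt(5)/5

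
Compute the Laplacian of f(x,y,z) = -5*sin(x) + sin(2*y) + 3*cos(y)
5*sin(x) - 4*sin(2*y) - 3*cos(y)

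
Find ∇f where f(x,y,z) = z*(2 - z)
(0, 0, 2 - 2*z)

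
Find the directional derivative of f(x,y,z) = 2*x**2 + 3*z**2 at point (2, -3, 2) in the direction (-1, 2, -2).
-32/3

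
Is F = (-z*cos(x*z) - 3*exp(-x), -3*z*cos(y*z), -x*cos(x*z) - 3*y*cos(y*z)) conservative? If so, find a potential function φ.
Yes, F is conservative. φ = -sin(x*z) - 3*sin(y*z) + 3*exp(-x)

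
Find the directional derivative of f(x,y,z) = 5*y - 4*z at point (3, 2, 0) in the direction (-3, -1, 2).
-13*sqrt(14)/14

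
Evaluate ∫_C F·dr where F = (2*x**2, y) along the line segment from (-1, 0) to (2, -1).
13/2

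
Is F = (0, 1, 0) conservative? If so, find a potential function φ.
Yes, F is conservative. φ = y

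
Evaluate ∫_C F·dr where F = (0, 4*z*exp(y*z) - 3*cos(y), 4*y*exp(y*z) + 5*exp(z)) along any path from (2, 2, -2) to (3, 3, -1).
-5*exp(-2) - 3*sin(3) - 4*exp(-4) + 4*exp(-3) + 5*exp(-1) + 3*sin(2)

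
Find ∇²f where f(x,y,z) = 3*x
0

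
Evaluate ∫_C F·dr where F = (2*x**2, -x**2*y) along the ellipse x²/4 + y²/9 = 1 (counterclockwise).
0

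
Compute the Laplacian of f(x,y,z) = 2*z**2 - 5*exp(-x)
4 - 5*exp(-x)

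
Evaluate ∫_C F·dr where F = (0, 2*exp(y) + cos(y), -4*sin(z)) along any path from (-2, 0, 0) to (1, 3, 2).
-6 + 4*cos(2) + sin(3) + 2*exp(3)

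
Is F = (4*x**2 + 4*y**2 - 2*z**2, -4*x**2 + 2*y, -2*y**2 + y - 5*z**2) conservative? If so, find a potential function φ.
No, ∇×F = (1 - 4*y, -4*z, -8*x - 8*y) ≠ 0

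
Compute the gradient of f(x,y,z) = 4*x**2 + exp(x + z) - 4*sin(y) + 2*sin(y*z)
(8*x + exp(x + z), 2*z*cos(y*z) - 4*cos(y), 2*y*cos(y*z) + exp(x + z))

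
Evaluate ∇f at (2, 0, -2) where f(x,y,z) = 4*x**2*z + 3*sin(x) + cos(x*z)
(-32 + 3*cos(2) - 2*sin(4), 0, 2*sin(4) + 16)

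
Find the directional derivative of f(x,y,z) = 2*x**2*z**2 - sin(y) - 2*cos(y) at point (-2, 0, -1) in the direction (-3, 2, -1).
19*sqrt(14)/7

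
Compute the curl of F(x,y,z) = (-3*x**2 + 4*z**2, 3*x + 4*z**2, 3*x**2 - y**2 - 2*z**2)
(-2*y - 8*z, -6*x + 8*z, 3)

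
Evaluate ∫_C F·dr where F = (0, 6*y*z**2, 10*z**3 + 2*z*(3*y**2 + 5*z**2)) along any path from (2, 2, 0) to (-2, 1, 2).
92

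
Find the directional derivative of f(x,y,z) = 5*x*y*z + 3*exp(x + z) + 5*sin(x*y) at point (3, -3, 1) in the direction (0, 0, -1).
45 - 3*exp(4)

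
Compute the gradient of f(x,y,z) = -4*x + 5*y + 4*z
(-4, 5, 4)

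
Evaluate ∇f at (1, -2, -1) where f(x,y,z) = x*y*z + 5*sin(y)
(2, 5*cos(2) - 1, -2)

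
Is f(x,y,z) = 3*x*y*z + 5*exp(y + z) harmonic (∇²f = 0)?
No, ∇²f = 10*exp(y + z)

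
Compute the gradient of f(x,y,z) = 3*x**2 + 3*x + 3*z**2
(6*x + 3, 0, 6*z)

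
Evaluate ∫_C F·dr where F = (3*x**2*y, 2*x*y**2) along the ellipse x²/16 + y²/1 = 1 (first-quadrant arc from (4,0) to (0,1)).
-23*pi/2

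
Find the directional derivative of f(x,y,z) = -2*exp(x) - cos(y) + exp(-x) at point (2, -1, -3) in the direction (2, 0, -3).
2*sqrt(13)*(-2*exp(4) - 1)*exp(-2)/13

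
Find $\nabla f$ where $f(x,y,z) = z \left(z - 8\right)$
(0, 0, 2*z - 8)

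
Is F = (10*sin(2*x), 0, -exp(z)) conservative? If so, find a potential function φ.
Yes, F is conservative. φ = -exp(z) - 5*cos(2*x)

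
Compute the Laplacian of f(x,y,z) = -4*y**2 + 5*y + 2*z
-8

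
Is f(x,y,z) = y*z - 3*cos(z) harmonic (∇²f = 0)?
No, ∇²f = 3*cos(z)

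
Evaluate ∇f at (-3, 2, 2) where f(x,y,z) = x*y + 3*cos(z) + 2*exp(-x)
(2 - 2*exp(3), -3, -3*sin(2))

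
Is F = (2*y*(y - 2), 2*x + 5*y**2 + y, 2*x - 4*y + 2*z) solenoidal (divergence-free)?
No, ∇·F = 10*y + 3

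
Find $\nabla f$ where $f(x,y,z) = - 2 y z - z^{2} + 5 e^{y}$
(0, -2*z + 5*exp(y), -2*y - 2*z)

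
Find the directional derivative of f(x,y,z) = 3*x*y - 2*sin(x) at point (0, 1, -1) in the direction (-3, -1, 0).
-3*sqrt(10)/10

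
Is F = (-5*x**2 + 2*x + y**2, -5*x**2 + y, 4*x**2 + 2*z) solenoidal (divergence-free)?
No, ∇·F = 5 - 10*x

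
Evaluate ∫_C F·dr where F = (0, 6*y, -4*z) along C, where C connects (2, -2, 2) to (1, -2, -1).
6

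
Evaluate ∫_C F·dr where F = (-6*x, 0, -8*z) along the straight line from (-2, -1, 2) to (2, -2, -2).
0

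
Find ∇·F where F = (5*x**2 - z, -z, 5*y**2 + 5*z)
10*x + 5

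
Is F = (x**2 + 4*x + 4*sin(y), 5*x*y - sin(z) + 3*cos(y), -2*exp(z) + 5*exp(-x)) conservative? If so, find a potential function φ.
No, ∇×F = (cos(z), 5*exp(-x), 5*y - 4*cos(y)) ≠ 0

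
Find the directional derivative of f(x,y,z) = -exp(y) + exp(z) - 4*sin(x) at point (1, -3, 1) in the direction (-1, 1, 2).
sqrt(6)*(-1 + 2*(2*cos(1) + E)*exp(3))*exp(-3)/6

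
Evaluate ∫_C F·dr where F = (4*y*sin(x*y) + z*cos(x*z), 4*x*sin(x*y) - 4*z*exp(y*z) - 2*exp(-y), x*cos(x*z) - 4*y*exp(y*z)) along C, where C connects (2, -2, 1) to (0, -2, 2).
-4 + 4*cos(4) - sin(2) - 4*exp(-4) + 4*exp(-2)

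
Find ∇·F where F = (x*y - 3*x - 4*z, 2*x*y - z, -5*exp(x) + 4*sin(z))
2*x + y + 4*cos(z) - 3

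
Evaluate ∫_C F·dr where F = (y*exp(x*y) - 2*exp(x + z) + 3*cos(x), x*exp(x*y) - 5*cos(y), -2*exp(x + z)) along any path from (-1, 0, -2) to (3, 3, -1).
-2*exp(2) - 1 - 2*sin(3) + 2*exp(-3) + 3*sin(1) + exp(9)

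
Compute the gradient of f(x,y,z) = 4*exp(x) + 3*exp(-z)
(4*exp(x), 0, -3*exp(-z))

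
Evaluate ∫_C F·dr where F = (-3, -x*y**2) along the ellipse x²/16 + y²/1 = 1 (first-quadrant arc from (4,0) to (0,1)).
12 - pi/4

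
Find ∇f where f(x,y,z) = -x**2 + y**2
(-2*x, 2*y, 0)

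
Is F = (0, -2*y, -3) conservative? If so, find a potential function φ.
Yes, F is conservative. φ = -y**2 - 3*z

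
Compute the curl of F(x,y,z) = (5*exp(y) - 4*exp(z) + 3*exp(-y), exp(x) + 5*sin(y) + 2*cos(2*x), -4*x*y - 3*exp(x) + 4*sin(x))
(-4*x, 4*y + 3*exp(x) - 4*exp(z) - 4*cos(x), exp(x) - 5*exp(y) - 4*sin(2*x) + 3*exp(-y))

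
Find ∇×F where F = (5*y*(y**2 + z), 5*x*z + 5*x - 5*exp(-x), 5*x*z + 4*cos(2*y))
(-5*x - 8*sin(2*y), 5*y - 5*z, -15*y**2 + 5 + 5*exp(-x))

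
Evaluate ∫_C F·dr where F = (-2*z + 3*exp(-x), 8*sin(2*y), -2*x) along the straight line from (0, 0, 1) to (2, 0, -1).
7 - 3*exp(-2)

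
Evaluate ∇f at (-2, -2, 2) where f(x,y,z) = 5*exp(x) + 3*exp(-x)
((5 - 3*exp(4))*exp(-2), 0, 0)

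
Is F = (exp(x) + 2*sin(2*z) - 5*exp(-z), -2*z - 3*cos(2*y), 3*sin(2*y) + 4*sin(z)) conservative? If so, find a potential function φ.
No, ∇×F = (6*cos(2*y) + 2, 4*cos(2*z) + 5*exp(-z), 0) ≠ 0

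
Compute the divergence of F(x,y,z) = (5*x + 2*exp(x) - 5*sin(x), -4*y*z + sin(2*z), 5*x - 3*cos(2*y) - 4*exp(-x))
-4*z + 2*exp(x) - 5*cos(x) + 5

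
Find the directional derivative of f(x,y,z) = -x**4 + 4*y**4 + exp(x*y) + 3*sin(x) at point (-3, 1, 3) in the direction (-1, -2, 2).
-140/3 + 5*exp(-3)/3 - cos(3)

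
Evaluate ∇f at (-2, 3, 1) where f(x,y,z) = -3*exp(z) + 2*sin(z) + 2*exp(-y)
(0, -2*exp(-3), -3*E + 2*cos(1))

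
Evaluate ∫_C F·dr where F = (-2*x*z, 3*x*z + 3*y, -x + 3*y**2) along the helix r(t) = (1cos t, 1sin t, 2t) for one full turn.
2*pi*(2 + 3*pi)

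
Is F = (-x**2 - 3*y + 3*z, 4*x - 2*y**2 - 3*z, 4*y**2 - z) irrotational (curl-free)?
No, ∇×F = (8*y + 3, 3, 7)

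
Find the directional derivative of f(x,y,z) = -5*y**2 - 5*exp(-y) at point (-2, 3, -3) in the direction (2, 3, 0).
15*sqrt(13)*(1 - 6*exp(3))*exp(-3)/13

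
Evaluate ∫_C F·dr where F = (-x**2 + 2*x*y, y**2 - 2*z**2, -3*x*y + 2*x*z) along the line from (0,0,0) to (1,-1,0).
-4/3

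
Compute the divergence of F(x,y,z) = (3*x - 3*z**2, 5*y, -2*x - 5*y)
8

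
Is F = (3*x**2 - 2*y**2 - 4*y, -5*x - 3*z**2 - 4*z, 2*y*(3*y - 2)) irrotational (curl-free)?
No, ∇×F = (12*y + 6*z, 0, 4*y - 1)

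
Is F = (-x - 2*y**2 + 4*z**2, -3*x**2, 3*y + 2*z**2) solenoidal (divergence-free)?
No, ∇·F = 4*z - 1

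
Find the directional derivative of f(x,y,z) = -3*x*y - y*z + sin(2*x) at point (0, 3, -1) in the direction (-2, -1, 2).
7/3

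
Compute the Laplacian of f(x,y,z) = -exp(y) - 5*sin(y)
-exp(y) + 5*sin(y)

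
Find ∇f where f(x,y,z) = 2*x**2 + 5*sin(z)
(4*x, 0, 5*cos(z))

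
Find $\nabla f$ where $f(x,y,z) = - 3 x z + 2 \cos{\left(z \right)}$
(-3*z, 0, -3*x - 2*sin(z))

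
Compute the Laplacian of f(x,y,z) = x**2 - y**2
0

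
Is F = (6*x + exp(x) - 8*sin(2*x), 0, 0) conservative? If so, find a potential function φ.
Yes, F is conservative. φ = 3*x**2 + exp(x) + 4*cos(2*x)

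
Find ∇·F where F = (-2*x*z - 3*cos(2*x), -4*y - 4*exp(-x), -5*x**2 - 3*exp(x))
-2*z + 6*sin(2*x) - 4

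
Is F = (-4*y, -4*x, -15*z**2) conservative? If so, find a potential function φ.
Yes, F is conservative. φ = -4*x*y - 5*z**3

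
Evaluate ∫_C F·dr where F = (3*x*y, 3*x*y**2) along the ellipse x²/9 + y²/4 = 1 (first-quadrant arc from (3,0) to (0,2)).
-18 + 9*pi/2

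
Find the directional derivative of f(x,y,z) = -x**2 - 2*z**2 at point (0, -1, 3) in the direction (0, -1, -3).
18*sqrt(10)/5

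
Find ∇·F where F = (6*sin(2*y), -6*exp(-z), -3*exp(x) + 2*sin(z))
2*cos(z)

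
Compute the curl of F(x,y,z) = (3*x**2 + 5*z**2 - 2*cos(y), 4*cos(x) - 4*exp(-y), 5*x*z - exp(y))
(-exp(y), 5*z, -4*sin(x) - 2*sin(y))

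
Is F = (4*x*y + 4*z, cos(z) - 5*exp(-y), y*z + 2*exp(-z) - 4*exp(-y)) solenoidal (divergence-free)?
No, ∇·F = 5*y - 2*exp(-z) + 5*exp(-y)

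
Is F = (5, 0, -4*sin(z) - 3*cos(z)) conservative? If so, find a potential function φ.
Yes, F is conservative. φ = 5*x - 3*sin(z) + 4*cos(z)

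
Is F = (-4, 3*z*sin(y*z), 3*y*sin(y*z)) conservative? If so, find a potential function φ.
Yes, F is conservative. φ = -4*x - 3*cos(y*z)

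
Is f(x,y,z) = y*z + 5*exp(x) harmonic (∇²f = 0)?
No, ∇²f = 5*exp(x)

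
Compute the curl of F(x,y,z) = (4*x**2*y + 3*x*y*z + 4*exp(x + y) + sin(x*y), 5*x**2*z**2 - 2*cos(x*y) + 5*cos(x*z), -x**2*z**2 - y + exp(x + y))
(-10*x**2*z + 5*x*sin(x*z) + exp(x + y) - 1, 3*x*y + 2*x*z**2 - exp(x + y), -4*x**2 + 10*x*z**2 - 3*x*z - x*cos(x*y) + 2*y*sin(x*y) - 5*z*sin(x*z) - 4*exp(x + y))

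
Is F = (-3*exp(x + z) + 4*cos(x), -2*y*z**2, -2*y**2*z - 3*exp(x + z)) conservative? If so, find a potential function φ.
Yes, F is conservative. φ = -y**2*z**2 - 3*exp(x + z) + 4*sin(x)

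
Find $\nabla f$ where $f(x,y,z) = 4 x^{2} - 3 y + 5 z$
(8*x, -3, 5)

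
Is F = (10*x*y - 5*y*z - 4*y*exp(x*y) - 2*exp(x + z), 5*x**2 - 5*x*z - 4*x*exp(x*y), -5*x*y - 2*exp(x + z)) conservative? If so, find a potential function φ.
Yes, F is conservative. φ = 5*x**2*y - 5*x*y*z - 4*exp(x*y) - 2*exp(x + z)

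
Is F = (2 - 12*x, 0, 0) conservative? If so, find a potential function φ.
Yes, F is conservative. φ = 2*x*(1 - 3*x)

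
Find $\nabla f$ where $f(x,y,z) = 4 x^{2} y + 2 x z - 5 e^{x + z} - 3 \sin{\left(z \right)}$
(8*x*y + 2*z - 5*exp(x + z), 4*x**2, 2*x - 5*exp(x + z) - 3*cos(z))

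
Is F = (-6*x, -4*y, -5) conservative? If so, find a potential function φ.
Yes, F is conservative. φ = -3*x**2 - 2*y**2 - 5*z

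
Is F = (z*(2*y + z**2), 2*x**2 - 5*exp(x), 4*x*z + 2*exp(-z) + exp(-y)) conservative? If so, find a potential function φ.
No, ∇×F = (-exp(-y), 2*y + 3*z**2 - 4*z, 4*x - 2*z - 5*exp(x)) ≠ 0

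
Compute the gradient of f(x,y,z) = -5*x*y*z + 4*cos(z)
(-5*y*z, -5*x*z, -5*x*y - 4*sin(z))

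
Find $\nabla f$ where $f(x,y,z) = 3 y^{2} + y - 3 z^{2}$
(0, 6*y + 1, -6*z)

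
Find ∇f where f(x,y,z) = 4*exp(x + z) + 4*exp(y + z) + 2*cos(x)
(4*exp(x + z) - 2*sin(x), 4*exp(y + z), 4*exp(x + z) + 4*exp(y + z))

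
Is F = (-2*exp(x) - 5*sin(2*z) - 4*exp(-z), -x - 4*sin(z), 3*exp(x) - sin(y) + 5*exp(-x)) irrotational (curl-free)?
No, ∇×F = (-cos(y) + 4*cos(z), -3*exp(x) - 10*cos(2*z) + 4*exp(-z) + 5*exp(-x), -1)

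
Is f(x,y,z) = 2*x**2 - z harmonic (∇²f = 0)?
No, ∇²f = 4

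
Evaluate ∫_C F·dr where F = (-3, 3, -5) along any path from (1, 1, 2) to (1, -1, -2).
14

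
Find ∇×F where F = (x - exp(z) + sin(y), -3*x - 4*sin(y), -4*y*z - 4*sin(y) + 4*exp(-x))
(-4*z - 4*cos(y), -exp(z) + 4*exp(-x), -cos(y) - 3)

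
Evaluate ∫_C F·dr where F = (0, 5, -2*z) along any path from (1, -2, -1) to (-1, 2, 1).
20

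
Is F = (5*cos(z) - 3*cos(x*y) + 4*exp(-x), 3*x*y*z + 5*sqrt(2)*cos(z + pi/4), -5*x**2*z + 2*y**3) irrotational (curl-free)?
No, ∇×F = (-3*x*y + 6*y**2 + 5*sqrt(2)*sin(z + pi/4), 10*x*z - 5*sin(z), -3*x*sin(x*y) + 3*y*z)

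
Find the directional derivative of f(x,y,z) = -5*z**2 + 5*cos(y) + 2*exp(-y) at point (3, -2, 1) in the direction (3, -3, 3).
sqrt(3)*(-10 - 5*sin(2) + 2*exp(2))/3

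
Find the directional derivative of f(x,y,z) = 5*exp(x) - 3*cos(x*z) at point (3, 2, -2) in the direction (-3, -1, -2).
-15*sqrt(14)*exp(3)/14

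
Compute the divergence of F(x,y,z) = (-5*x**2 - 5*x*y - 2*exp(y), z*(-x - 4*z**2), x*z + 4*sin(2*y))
-9*x - 5*y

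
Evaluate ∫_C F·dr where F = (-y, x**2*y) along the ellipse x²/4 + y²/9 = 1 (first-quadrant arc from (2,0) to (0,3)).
3*pi/2 + 9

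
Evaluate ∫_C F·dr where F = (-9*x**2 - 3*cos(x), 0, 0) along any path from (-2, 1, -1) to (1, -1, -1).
-27 - 3*sin(2) - 3*sin(1)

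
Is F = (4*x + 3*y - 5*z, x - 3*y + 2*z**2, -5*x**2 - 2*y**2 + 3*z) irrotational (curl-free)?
No, ∇×F = (-4*y - 4*z, 10*x - 5, -2)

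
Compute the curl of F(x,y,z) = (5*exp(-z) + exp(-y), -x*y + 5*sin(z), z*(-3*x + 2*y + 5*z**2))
(2*z - 5*cos(z), 3*z - 5*exp(-z), -y + exp(-y))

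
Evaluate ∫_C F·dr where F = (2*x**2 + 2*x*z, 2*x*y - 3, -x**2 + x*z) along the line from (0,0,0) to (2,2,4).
62/3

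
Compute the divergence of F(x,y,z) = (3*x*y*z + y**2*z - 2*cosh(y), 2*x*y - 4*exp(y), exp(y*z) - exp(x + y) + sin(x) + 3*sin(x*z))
3*x*cos(x*z) + 2*x + 3*y*z + y*exp(y*z) - 4*exp(y)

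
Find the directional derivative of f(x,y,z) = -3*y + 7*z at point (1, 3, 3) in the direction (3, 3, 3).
4*sqrt(3)/3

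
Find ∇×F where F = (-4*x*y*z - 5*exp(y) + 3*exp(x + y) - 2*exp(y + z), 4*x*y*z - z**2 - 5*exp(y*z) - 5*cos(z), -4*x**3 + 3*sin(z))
(-4*x*y + 5*y*exp(y*z) + 2*z - 5*sin(z), 12*x**2 - 4*x*y - 2*exp(y + z), 4*x*z + 4*y*z + 5*exp(y) - 3*exp(x + y) + 2*exp(y + z))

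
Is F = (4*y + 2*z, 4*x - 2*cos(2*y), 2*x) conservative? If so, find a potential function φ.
Yes, F is conservative. φ = 4*x*y + 2*x*z - sin(2*y)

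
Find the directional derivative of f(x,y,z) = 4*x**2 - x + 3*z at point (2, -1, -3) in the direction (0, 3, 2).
6*sqrt(13)/13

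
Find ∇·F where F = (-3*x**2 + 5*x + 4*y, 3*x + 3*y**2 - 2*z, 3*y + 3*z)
-6*x + 6*y + 8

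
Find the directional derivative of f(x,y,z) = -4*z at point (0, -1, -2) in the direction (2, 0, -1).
4*sqrt(5)/5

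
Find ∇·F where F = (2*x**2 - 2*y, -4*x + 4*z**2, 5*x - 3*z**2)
4*x - 6*z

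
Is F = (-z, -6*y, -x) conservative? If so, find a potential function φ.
Yes, F is conservative. φ = -x*z - 3*y**2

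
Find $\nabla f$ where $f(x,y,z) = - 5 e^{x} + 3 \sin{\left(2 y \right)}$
(-5*exp(x), 6*cos(2*y), 0)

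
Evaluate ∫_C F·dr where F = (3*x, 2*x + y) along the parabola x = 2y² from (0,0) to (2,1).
47/6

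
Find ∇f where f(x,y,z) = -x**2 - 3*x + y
(-2*x - 3, 1, 0)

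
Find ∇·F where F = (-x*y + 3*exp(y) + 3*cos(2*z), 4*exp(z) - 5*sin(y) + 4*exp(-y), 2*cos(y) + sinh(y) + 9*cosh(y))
-y - 5*cos(y) - 4*exp(-y)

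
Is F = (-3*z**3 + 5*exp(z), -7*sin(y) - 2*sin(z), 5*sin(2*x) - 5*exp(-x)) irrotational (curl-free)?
No, ∇×F = (2*cos(z), -9*z**2 + 5*exp(z) - 10*cos(2*x) - 5*exp(-x), 0)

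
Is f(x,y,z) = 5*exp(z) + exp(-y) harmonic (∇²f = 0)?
No, ∇²f = 5*exp(z) + exp(-y)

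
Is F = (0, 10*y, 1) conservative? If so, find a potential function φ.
Yes, F is conservative. φ = 5*y**2 + z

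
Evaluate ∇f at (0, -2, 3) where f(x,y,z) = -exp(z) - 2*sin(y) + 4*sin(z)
(0, -2*cos(2), -exp(3) + 4*cos(3))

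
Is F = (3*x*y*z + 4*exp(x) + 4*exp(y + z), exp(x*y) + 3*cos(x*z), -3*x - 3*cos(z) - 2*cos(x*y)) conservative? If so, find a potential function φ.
No, ∇×F = (x*(2*sin(x*y) + 3*sin(x*z)), 3*x*y - 2*y*sin(x*y) + 4*exp(y + z) + 3, -3*x*z + y*exp(x*y) - 3*z*sin(x*z) - 4*exp(y + z)) ≠ 0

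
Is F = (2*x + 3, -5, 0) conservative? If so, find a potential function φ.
Yes, F is conservative. φ = x**2 + 3*x - 5*y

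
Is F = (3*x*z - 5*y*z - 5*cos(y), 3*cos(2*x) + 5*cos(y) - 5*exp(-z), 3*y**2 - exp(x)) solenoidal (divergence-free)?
No, ∇·F = 3*z - 5*sin(y)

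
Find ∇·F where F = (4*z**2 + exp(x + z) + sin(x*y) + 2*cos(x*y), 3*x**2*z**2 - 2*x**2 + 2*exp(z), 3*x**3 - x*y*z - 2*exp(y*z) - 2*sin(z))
-x*y - 2*y*exp(y*z) - 2*y*sin(x*y) + y*cos(x*y) + exp(x + z) - 2*cos(z)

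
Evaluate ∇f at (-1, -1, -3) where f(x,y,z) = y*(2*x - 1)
(-2, -3, 0)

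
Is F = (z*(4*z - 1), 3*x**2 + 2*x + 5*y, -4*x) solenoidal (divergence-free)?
No, ∇·F = 5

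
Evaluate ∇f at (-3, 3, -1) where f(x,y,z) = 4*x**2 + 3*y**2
(-24, 18, 0)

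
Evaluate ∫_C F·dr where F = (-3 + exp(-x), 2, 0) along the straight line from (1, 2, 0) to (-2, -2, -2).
-exp(2) + exp(-1) + 1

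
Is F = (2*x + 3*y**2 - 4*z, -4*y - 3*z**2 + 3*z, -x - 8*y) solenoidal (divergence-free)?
No, ∇·F = -2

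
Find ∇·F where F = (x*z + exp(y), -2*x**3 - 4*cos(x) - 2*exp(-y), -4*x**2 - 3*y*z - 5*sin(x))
-3*y + z + 2*exp(-y)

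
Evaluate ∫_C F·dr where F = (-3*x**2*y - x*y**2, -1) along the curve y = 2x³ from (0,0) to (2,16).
-208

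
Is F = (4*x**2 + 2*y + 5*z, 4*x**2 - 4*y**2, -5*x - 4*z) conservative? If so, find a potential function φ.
No, ∇×F = (0, 10, 8*x - 2) ≠ 0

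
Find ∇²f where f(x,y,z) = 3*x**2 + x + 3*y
6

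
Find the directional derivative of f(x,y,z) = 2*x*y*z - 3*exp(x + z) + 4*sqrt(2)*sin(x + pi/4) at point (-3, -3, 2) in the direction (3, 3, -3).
-14*sqrt(3) + 4*sqrt(6)*sin(pi/4 + 3)/3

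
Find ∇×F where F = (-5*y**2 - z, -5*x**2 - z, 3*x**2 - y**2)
(1 - 2*y, -6*x - 1, -10*x + 10*y)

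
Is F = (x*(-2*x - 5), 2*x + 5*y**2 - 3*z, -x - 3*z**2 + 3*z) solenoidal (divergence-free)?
No, ∇·F = -4*x + 10*y - 6*z - 2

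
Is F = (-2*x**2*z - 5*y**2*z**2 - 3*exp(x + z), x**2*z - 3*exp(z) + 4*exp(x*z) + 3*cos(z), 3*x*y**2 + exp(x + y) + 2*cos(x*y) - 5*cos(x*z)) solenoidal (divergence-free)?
No, ∇·F = -4*x*z + 5*x*sin(x*z) - 3*exp(x + z)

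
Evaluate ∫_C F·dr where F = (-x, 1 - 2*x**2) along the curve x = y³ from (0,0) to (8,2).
-466/7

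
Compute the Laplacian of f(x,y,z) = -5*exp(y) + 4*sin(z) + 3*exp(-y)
-5*exp(y) - 4*sin(z) + 3*exp(-y)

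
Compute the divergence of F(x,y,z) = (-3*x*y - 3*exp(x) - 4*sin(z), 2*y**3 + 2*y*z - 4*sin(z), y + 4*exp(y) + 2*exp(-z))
6*y**2 - 3*y + 2*z - 3*exp(x) - 2*exp(-z)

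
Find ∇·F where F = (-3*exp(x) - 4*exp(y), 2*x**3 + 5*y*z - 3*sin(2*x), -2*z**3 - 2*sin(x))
-6*z**2 + 5*z - 3*exp(x)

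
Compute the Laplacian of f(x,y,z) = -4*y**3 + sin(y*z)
-y**2*sin(y*z) - 24*y - z**2*sin(y*z)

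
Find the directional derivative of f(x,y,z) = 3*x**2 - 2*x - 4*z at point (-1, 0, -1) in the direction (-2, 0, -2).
6*sqrt(2)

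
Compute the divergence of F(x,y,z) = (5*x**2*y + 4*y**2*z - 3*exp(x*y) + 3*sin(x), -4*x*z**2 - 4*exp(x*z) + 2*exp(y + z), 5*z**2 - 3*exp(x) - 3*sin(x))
10*x*y - 3*y*exp(x*y) + 10*z + 2*exp(y + z) + 3*cos(x)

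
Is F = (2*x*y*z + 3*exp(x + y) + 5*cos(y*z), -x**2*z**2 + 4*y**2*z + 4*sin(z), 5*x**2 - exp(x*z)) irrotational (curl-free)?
No, ∇×F = (2*x**2*z - 4*y**2 - 4*cos(z), 2*x*y - 10*x - 5*y*sin(y*z) + z*exp(x*z), -2*x*z**2 - 2*x*z + 5*z*sin(y*z) - 3*exp(x + y))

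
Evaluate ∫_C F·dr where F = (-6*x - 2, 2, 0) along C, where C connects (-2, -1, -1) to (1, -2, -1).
1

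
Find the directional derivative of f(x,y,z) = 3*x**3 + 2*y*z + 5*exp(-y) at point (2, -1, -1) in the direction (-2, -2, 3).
2*sqrt(17)*(-37 + 5*E)/17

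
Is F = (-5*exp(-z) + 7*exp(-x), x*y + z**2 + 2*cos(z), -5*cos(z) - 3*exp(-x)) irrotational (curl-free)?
No, ∇×F = (-2*z + 2*sin(z), 5*exp(-z) - 3*exp(-x), y)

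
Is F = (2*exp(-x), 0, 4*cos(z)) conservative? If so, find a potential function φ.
Yes, F is conservative. φ = 4*sin(z) - 2*exp(-x)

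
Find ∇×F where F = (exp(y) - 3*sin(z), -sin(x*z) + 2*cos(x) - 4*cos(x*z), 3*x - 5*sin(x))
(x*(-4*sin(x*z) + cos(x*z)), 5*cos(x) - 3*cos(z) - 3, 4*z*sin(x*z) - z*cos(x*z) - exp(y) - 2*sin(x))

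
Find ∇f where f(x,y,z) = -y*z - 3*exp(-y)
(0, -z + 3*exp(-y), -y)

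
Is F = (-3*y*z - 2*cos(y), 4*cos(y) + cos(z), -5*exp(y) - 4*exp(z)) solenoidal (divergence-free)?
No, ∇·F = -4*exp(z) - 4*sin(y)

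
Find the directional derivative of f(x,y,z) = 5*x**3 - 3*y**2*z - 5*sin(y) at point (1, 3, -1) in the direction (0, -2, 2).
5*sqrt(2)*(-9 + cos(3))/2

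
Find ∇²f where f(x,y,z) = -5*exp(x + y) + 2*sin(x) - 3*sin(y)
-10*exp(x + y) - 2*sin(x) + 3*sin(y)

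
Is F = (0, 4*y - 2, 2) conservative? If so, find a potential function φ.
Yes, F is conservative. φ = 2*y**2 - 2*y + 2*z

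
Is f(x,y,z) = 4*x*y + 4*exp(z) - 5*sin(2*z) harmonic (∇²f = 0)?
No, ∇²f = 4*exp(z) + 20*sin(2*z)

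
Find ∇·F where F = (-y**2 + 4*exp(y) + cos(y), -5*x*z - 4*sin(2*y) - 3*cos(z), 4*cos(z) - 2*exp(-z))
-4*sin(z) - 8*cos(2*y) + 2*exp(-z)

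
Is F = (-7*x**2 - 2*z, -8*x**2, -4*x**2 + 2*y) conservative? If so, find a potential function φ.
No, ∇×F = (2, 8*x - 2, -16*x) ≠ 0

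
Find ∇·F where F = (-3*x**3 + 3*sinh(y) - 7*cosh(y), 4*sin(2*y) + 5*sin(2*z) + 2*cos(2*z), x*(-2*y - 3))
-9*x**2 + 8*cos(2*y)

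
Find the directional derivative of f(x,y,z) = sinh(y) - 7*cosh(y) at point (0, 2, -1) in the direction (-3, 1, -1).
-sqrt(11)*(-cosh(2) + 7*sinh(2))/11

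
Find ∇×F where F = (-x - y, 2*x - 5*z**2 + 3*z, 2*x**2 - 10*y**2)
(-20*y + 10*z - 3, -4*x, 3)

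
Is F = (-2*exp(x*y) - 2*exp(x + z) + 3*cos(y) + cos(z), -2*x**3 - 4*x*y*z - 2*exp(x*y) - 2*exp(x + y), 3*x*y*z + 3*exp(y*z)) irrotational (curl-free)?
No, ∇×F = (4*x*y + 3*x*z + 3*z*exp(y*z), -3*y*z - 2*exp(x + z) - sin(z), -6*x**2 + 2*x*exp(x*y) - 4*y*z - 2*y*exp(x*y) - 2*exp(x + y) + 3*sin(y))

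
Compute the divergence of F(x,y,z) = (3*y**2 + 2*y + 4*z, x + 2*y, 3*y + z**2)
2*z + 2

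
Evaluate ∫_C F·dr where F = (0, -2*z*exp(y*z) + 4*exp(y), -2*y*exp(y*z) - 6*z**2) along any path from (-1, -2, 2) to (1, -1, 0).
-4*exp(-2) + 2*exp(-4) + 4*exp(-1) + 14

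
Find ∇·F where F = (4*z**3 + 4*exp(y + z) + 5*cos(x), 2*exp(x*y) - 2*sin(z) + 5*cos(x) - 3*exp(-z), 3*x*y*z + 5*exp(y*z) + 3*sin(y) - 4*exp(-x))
3*x*y + 2*x*exp(x*y) + 5*y*exp(y*z) - 5*sin(x)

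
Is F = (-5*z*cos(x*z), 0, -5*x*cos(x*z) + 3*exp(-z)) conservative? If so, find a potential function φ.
Yes, F is conservative. φ = -5*sin(x*z) - 3*exp(-z)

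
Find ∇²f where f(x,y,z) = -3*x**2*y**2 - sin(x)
-6*x**2 - 6*y**2 + sin(x)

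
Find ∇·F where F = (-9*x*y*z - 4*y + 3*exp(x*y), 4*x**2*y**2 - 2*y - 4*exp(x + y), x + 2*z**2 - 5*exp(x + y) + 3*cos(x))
8*x**2*y - 9*y*z + 3*y*exp(x*y) + 4*z - 4*exp(x + y) - 2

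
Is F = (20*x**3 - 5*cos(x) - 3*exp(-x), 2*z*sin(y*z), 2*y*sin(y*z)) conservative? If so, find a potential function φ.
Yes, F is conservative. φ = 5*x**4 - 5*sin(x) - 2*cos(y*z) + 3*exp(-x)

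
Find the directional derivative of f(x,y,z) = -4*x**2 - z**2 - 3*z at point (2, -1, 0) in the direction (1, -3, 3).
-25*sqrt(19)/19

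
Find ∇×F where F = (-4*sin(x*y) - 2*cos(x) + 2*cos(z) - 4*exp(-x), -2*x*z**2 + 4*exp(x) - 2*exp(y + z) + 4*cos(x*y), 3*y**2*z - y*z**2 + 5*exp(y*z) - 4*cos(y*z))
(4*x*z + 6*y*z - z**2 + 5*z*exp(y*z) + 4*z*sin(y*z) + 2*exp(y + z), -2*sin(z), 4*x*cos(x*y) - 4*y*sin(x*y) - 2*z**2 + 4*exp(x))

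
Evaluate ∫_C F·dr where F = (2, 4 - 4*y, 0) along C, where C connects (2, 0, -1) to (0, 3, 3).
-10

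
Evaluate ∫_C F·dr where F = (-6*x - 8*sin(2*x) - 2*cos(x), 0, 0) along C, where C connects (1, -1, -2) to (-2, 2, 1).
-9 + 4*cos(4) - 4*cos(2) + 2*sin(1) + 2*sin(2)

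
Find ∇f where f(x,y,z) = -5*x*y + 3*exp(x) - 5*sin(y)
(-5*y + 3*exp(x), -5*x - 5*cos(y), 0)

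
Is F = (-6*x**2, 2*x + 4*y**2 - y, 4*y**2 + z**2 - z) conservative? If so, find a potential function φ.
No, ∇×F = (8*y, 0, 2) ≠ 0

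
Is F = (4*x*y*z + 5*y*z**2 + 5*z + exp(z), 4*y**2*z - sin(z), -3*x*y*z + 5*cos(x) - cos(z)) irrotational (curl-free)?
No, ∇×F = (-3*x*z - 4*y**2 + cos(z), 4*x*y + 13*y*z + exp(z) + 5*sin(x) + 5, z*(-4*x - 5*z))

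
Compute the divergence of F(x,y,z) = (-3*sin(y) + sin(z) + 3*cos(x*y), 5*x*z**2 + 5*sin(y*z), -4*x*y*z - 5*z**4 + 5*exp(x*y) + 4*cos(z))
-4*x*y - 3*y*sin(x*y) - 20*z**3 + 5*z*cos(y*z) - 4*sin(z)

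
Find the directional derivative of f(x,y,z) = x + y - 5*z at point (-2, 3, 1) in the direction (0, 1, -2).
11*sqrt(5)/5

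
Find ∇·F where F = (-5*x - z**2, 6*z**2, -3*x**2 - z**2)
-2*z - 5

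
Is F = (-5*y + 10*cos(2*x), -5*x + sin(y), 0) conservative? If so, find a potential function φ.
Yes, F is conservative. φ = -5*x*y + 5*sin(2*x) - cos(y)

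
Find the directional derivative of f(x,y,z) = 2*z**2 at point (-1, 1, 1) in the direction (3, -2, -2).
-8*sqrt(17)/17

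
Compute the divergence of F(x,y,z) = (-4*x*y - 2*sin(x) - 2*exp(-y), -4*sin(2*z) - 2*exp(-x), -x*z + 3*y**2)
-x - 4*y - 2*cos(x)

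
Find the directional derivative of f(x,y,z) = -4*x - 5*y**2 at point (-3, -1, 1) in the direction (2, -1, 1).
-3*sqrt(6)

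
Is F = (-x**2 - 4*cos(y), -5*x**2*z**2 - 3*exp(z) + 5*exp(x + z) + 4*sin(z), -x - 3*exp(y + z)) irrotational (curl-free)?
No, ∇×F = (10*x**2*z + 3*exp(z) - 5*exp(x + z) - 3*exp(y + z) - 4*cos(z), 1, -10*x*z**2 + 5*exp(x + z) - 4*sin(y))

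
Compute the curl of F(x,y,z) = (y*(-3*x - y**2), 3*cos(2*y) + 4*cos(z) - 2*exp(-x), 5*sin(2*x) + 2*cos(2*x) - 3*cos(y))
(3*sin(y) + 4*sin(z), 4*sin(2*x) - 10*cos(2*x), 3*x + 3*y**2 + 2*exp(-x))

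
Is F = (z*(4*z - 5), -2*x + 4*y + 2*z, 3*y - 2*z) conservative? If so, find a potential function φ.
No, ∇×F = (1, 8*z - 5, -2) ≠ 0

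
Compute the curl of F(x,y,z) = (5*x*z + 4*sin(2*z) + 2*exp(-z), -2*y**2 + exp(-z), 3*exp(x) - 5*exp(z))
(exp(-z), 5*x - 3*exp(x) + 8*cos(2*z) - 2*exp(-z), 0)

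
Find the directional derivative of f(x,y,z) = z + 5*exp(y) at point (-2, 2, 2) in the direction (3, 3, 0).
5*sqrt(2)*exp(2)/2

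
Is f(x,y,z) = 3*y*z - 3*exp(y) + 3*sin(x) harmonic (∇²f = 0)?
No, ∇²f = -3*exp(y) - 3*sin(x)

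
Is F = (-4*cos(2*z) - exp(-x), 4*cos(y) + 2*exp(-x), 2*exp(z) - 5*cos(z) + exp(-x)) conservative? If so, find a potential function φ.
No, ∇×F = (0, 8*sin(2*z) + exp(-x), -2*exp(-x)) ≠ 0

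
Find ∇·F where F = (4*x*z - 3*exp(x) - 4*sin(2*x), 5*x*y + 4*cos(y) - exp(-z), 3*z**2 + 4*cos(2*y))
5*x + 10*z - 3*exp(x) - 4*sin(y) - 8*cos(2*x)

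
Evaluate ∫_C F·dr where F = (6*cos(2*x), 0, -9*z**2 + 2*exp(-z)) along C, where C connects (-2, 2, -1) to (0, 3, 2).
-27 + 3*sin(4) - 2*exp(-2) + 2*E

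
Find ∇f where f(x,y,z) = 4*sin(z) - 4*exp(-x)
(4*exp(-x), 0, 4*cos(z))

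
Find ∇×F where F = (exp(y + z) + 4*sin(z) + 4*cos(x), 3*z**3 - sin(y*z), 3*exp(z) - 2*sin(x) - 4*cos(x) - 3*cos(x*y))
(3*x*sin(x*y) + y*cos(y*z) - 9*z**2, -3*y*sin(x*y) + exp(y + z) - 4*sin(x) + 2*cos(x) + 4*cos(z), -exp(y + z))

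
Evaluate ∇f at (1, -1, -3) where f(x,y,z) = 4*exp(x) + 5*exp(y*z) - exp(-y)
(4*E, E - 15*exp(3), -5*exp(3))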